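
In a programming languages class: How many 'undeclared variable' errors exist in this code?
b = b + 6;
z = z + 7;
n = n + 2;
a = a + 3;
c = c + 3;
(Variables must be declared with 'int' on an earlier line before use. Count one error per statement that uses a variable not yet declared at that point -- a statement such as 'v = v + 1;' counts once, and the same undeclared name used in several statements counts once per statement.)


Scanning code line by line:
  Line 1: use 'b' -> ERROR (undeclared)
  Line 2: use 'z' -> ERROR (undeclared)
  Line 3: use 'n' -> ERROR (undeclared)
  Line 4: use 'a' -> ERROR (undeclared)
  Line 5: use 'c' -> ERROR (undeclared)
Total undeclared variable errors: 5

5


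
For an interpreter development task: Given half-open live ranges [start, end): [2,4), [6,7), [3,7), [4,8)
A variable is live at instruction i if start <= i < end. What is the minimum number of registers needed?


Live ranges:
  Var0: [2, 4)
  Var1: [6, 7)
  Var2: [3, 7)
  Var3: [4, 8)
Sweep-line events (position, delta, active):
  pos=2 start -> active=1
  pos=3 start -> active=2
  pos=4 end -> active=1
  pos=4 start -> active=2
  pos=6 start -> active=3
  pos=7 end -> active=2
  pos=7 end -> active=1
  pos=8 end -> active=0
Maximum simultaneous active: 3
Minimum registers needed: 3

3


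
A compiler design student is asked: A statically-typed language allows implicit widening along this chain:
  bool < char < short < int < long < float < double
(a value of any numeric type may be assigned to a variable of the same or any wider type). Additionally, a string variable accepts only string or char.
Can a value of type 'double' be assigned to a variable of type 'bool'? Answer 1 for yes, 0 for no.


Target variable type: bool
Source value type: double
Numeric ranks: double=6, bool=0
Widening allowed iff rank(source) <= rank(target): 6 <= 0? No
Result: 0

0


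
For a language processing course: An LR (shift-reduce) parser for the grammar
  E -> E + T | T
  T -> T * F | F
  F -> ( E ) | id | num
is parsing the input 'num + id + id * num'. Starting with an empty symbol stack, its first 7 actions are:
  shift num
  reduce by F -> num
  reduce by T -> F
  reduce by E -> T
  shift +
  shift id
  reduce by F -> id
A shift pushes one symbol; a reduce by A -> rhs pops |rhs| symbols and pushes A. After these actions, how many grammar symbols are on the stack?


Tracking the symbol stack through each action:
  Action 1: shift 'num' : push -> stack = [num] (size 1)
  Action 2: reduce by F -> num : pop 1, push F -> stack = [F] (size 1)
  Action 3: reduce by T -> F : pop 1, push T -> stack = [T] (size 1)
  Action 4: reduce by E -> T : pop 1, push E -> stack = [E] (size 1)
  Action 5: shift '+' : push -> stack = [E, +] (size 2)
  Action 6: shift 'id' : push -> stack = [E, +, id] (size 3)
  Action 7: reduce by F -> id : pop 1, push F -> stack = [E, +, F] (size 3)
Final stack size: 3

3


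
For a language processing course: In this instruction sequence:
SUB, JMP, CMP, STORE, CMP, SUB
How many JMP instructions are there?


Scanning instruction sequence for JMP:
  Position 1: SUB
  Position 2: JMP <- MATCH
  Position 3: CMP
  Position 4: STORE
  Position 5: CMP
  Position 6: SUB
Matches at positions: [2]
Total JMP count: 1

1


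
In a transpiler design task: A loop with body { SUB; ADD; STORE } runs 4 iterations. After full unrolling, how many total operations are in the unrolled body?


Loop body operations: SUB, ADD, STORE (3 ops per iteration)
Unrolling 4 iterations:
  Iteration 1: SUB, ADD, STORE (3 ops)
  Iteration 2: SUB, ADD, STORE (3 ops)
  Iteration 3: SUB, ADD, STORE (3 ops)
  Iteration 4: SUB, ADD, STORE (3 ops)
Total: 4 iterations * 3 ops/iter = 12 operations

12


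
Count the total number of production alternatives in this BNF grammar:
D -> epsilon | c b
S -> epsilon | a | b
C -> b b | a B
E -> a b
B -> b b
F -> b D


Counting alternatives per rule:
  D: 2 alternative(s)
  S: 3 alternative(s)
  C: 2 alternative(s)
  E: 1 alternative(s)
  B: 1 alternative(s)
  F: 1 alternative(s)
Sum: 2 + 3 + 2 + 1 + 1 + 1 = 10

10


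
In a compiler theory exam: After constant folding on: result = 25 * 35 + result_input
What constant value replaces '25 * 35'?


Identifying constant sub-expression:
  Original: result = 25 * 35 + result_input
  25 and 35 are both compile-time constants
  Evaluating: 25 * 35 = 875
  After folding: result = 875 + result_input

875


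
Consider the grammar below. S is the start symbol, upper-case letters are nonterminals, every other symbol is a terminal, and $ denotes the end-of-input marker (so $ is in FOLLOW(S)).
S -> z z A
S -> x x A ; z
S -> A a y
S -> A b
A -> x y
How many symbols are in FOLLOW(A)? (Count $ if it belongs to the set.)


S is the start symbol and does not occur in any rule body, so FOLLOW(S) = {$}.
Examining every occurrence of A in a rule body:
  S -> z z A : A is at the right end -> add FOLLOW(S) = {$}
  S -> x x A ; z : A is followed by terminal ';' -> add ';'
  S -> A a y : A is followed by terminal 'a' -> add 'a'
  S -> A b : A is followed by terminal 'b' -> add 'b'
  A -> x y : A does not occur in the body -> contributes nothing
FOLLOW(A) = {;, a, b, $}
Count: 4

4


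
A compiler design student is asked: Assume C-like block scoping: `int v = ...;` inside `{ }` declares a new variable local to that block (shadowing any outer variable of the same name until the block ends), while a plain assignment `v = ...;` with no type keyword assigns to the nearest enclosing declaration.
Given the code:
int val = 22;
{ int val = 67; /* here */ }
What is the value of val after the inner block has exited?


Analyzing scoping rules:
Outer scope: declares val = 22
Inner block: 'int val = 67;' declares a NEW val that shadows the outer one
When the block exits the inner val goes out of scope; the outer val was never modified -> 22
Result: 22

22


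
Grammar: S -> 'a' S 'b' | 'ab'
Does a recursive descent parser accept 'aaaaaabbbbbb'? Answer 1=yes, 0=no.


Grammar accepts strings of the form a^n b^n (n >= 1)
Word: 'aaaaaabbbbbb'
Counting: 6 a's and 6 b's
Check: 6 == 6? Yes
Derivation (S -> aSb applied 5 time(s), then S -> ab): S => aSb => aaSbb => aaaSbbb => aaaaSbbbb => aaaaaSbbbbb => aaaaaabbbbbb
Accepted

1


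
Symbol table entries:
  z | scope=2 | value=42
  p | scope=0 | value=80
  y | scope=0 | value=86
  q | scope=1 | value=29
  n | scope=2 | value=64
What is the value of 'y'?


Searching symbol table for 'y':
  z | scope=2 | value=42
  p | scope=0 | value=80
  y | scope=0 | value=86 <- MATCH
  q | scope=1 | value=29
  n | scope=2 | value=64
Found 'y' at scope 0 with value 86

86


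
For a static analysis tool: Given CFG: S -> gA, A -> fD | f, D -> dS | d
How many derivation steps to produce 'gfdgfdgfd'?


Grammar: S -> gA, A -> fD | f, D -> dS | d
Deriving 'gfdgfdgfd':
Step 1: S -> gA => gA
Step 2: A -> fD => gfD
Step 3: D -> dS => gfdS
Step 4: S -> gA => gfdgA
Step 5: A -> fD => gfdgfD
Step 6: D -> dS => gfdgfdS
Step 7: S -> gA => gfdgfdgA
Step 8: A -> fD => gfdgfdgfD
Step 9: D -> d => gfdgfdgfd
Total derivation steps: 9

9


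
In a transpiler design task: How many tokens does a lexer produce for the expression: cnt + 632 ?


Scanning 'cnt + 632'
Token 1: 'cnt' -> identifier
Token 2: '+' -> operator
Token 3: '632' -> integer_literal
Total tokens: 3

3


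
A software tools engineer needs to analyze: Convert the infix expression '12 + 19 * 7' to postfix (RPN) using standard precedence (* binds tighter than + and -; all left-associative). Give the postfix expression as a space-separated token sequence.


Applying the shunting-yard algorithm:
  Operand 12 -> output
  Push '+' onto operator stack -> op-stack: [+]
  Operand 19 -> output
  Push '*' onto operator stack -> op-stack: [+, *]
  Operand 7 -> output
  End of input: pop '*' to output
  End of input: pop '+' to output
Postfix result: 12 19 7 * +

12 19 7 * +


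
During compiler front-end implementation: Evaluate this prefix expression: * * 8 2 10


Parsing prefix expression: * * 8 2 10
Step 1: Innermost operation '* 8 2'
  8 * 2 = 16
Step 2: Outer operation '* [16] 10'
  16 * 10 = 160

160


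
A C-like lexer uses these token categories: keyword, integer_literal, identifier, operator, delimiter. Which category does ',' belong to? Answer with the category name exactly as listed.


Token: ','
Checking categories:
  identifier: no
  integer_literal: no
  operator: no
  keyword: no
  delimiter: YES
Category: delimiter

delimiter


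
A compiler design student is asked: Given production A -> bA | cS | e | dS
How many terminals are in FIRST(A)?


Production: A -> bA | cS | e | dS
Examining each alternative for leading terminals:
  A -> bA : first terminal = 'b'
  A -> cS : first terminal = 'c'
  A -> e : first terminal = 'e'
  A -> dS : first terminal = 'd'
FIRST(A) = {b, c, d, e}
Count: 4

4


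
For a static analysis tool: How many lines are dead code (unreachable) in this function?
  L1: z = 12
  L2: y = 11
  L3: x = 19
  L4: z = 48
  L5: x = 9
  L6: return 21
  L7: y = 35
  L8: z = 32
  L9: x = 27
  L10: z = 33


Analyzing control flow:
  L1: reachable (before return)
  L2: reachable (before return)
  L3: reachable (before return)
  L4: reachable (before return)
  L5: reachable (before return)
  L6: reachable (return statement)
  L7: DEAD (after return at L6)
  L8: DEAD (after return at L6)
  L9: DEAD (after return at L6)
  L10: DEAD (after return at L6)
Return at L6, total lines = 10
Dead lines: L7 through L10
Count: 4

4


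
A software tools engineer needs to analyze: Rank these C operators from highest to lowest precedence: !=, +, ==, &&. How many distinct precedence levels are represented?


Looking up precedence for each operator:
  != -> precedence 3
  + -> precedence 5
  == -> precedence 3
  && -> precedence 2
Sorted highest to lowest: +, !=, ==, &&
Distinct precedence values: [5, 3, 2]
Number of distinct levels: 3

3


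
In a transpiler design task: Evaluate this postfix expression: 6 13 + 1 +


Processing tokens left to right:
Push 6, Push 13
Pop 6 and 13, compute 6 + 13 = 19, push 19
Push 1
Pop 19 and 1, compute 19 + 1 = 20, push 20
Stack result: 20

20


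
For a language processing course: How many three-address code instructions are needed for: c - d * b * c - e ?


Expression: c - d * b * c - e
Generating three-address code (respecting * over +/- precedence):
  Instruction 1: t1 = d * b
  Instruction 2: t2 = t1 * c
  Instruction 3: t3 = c - t2
  Instruction 4: t4 = t3 - e
Total instructions: 4

4


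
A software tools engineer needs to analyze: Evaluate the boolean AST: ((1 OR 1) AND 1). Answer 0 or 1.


Step 1: Evaluate inner node
  1 OR 1 = 1
Step 2: Evaluate root node
  1 AND 1 = 1

1


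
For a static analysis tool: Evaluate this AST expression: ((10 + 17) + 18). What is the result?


Expression: ((10 + 17) + 18)
Evaluating step by step:
  10 + 17 = 27
  27 + 18 = 45
Result: 45

45


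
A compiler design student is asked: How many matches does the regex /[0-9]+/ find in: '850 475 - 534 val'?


Pattern: /[0-9]+/ (int literals)
Input: '850 475 - 534 val'
Scanning for matches:
  Match 1: '850'
  Match 2: '475'
  Match 3: '534'
Total matches: 3

3


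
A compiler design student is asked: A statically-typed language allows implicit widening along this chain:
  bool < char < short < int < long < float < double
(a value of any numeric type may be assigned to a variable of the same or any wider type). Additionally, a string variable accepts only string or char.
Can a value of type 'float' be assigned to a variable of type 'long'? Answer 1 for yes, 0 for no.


Target variable type: long
Source value type: float
Numeric ranks: float=5, long=4
Widening allowed iff rank(source) <= rank(target): 5 <= 4? No
Result: 0

0


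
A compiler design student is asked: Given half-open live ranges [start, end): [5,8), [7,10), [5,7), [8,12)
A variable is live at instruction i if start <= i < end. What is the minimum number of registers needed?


Live ranges:
  Var0: [5, 8)
  Var1: [7, 10)
  Var2: [5, 7)
  Var3: [8, 12)
Sweep-line events (position, delta, active):
  pos=5 start -> active=1
  pos=5 start -> active=2
  pos=7 end -> active=1
  pos=7 start -> active=2
  pos=8 end -> active=1
  pos=8 start -> active=2
  pos=10 end -> active=1
  pos=12 end -> active=0
Maximum simultaneous active: 2
Minimum registers needed: 2

2


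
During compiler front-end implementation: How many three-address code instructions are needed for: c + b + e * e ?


Expression: c + b + e * e
Generating three-address code (respecting * over +/- precedence):
  Instruction 1: t1 = e * e
  Instruction 2: t2 = c + b
  Instruction 3: t3 = t2 + t1
Total instructions: 3

3


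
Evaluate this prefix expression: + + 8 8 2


Parsing prefix expression: + + 8 8 2
Step 1: Innermost operation '+ 8 8'
  8 + 8 = 16
Step 2: Outer operation '+ [16] 2'
  16 + 2 = 18

18


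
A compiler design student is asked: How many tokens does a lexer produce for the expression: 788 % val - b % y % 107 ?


Scanning '788 % val - b % y % 107'
Token 1: '788' -> integer_literal
Token 2: '%' -> operator
Token 3: 'val' -> identifier
Token 4: '-' -> operator
Token 5: 'b' -> identifier
Token 6: '%' -> operator
Token 7: 'y' -> identifier
Token 8: '%' -> operator
Token 9: '107' -> integer_literal
Total tokens: 9

9


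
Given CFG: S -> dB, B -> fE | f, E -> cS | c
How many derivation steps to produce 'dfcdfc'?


Grammar: S -> dB, B -> fE | f, E -> cS | c
Deriving 'dfcdfc':
Step 1: S -> dB => dB
Step 2: B -> fE => dfE
Step 3: E -> cS => dfcS
Step 4: S -> dB => dfcdB
Step 5: B -> fE => dfcdfE
Step 6: E -> c => dfcdfc
Total derivation steps: 6

6


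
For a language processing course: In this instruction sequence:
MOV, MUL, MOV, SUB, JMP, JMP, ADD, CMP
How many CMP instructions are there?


Scanning instruction sequence for CMP:
  Position 1: MOV
  Position 2: MUL
  Position 3: MOV
  Position 4: SUB
  Position 5: JMP
  Position 6: JMP
  Position 7: ADD
  Position 8: CMP <- MATCH
Matches at positions: [8]
Total CMP count: 1

1


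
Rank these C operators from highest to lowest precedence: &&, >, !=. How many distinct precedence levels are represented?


Looking up precedence for each operator:
  && -> precedence 2
  > -> precedence 4
  != -> precedence 3
Sorted highest to lowest: >, !=, &&
Distinct precedence values: [4, 3, 2]
Number of distinct levels: 3

3


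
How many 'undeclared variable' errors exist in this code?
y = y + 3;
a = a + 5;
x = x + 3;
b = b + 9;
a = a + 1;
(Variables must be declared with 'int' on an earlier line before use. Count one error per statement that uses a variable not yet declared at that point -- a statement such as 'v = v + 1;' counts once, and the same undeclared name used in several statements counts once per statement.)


Scanning code line by line:
  Line 1: use 'y' -> ERROR (undeclared)
  Line 2: use 'a' -> ERROR (undeclared)
  Line 3: use 'x' -> ERROR (undeclared)
  Line 4: use 'b' -> ERROR (undeclared)
  Line 5: use 'a' -> ERROR (undeclared)
Total undeclared variable errors: 5

5


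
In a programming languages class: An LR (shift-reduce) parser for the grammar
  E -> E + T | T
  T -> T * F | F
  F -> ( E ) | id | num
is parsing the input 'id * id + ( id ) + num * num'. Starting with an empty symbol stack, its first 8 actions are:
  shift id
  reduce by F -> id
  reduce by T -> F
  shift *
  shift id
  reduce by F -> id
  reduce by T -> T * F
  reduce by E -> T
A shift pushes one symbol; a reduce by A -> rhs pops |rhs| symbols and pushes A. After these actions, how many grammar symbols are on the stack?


Tracking the symbol stack through each action:
  Action 1: shift 'id' : push -> stack = [id] (size 1)
  Action 2: reduce by F -> id : pop 1, push F -> stack = [F] (size 1)
  Action 3: reduce by T -> F : pop 1, push T -> stack = [T] (size 1)
  Action 4: shift '*' : push -> stack = [T, *] (size 2)
  Action 5: shift 'id' : push -> stack = [T, *, id] (size 3)
  Action 6: reduce by F -> id : pop 1, push F -> stack = [T, *, F] (size 3)
  Action 7: reduce by T -> T * F : pop 3, push T -> stack = [T] (size 1)
  Action 8: reduce by E -> T : pop 1, push E -> stack = [E] (size 1)
Final stack size: 1

1


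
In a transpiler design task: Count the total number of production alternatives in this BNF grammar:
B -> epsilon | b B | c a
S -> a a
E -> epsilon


Counting alternatives per rule:
  B: 3 alternative(s)
  S: 1 alternative(s)
  E: 1 alternative(s)
Sum: 3 + 1 + 1 = 5

5


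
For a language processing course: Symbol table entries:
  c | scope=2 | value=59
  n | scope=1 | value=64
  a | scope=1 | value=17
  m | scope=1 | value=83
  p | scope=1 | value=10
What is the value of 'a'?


Searching symbol table for 'a':
  c | scope=2 | value=59
  n | scope=1 | value=64
  a | scope=1 | value=17 <- MATCH
  m | scope=1 | value=83
  p | scope=1 | value=10
Found 'a' at scope 1 with value 17

17


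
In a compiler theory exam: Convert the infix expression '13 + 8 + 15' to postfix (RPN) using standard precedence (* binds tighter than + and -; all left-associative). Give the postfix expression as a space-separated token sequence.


Applying the shunting-yard algorithm:
  Operand 13 -> output
  Push '+' onto operator stack -> op-stack: [+]
  Operand 8 -> output
  See '+' (prec 1); top '+' (prec 1) >= it -> pop '+' to output
  Push '+' onto operator stack -> op-stack: [+]
  Operand 15 -> output
  End of input: pop '+' to output
Postfix result: 13 8 + 15 +

13 8 + 15 +


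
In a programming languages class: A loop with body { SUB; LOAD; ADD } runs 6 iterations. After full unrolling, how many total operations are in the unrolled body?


Loop body operations: SUB, LOAD, ADD (3 ops per iteration)
Unrolling 6 iterations:
  Iteration 1: SUB, LOAD, ADD (3 ops)
  Iteration 2: SUB, LOAD, ADD (3 ops)
  Iteration 3: SUB, LOAD, ADD (3 ops)
  Iteration 4: SUB, LOAD, ADD (3 ops)
  Iteration 5: SUB, LOAD, ADD (3 ops)
  Iteration 6: SUB, LOAD, ADD (3 ops)
Total: 6 iterations * 3 ops/iter = 18 operations

18


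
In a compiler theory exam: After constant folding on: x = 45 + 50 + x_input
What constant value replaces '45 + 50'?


Identifying constant sub-expression:
  Original: x = 45 + 50 + x_input
  45 and 50 are both compile-time constants
  Evaluating: 45 + 50 = 95
  After folding: x = 95 + x_input

95


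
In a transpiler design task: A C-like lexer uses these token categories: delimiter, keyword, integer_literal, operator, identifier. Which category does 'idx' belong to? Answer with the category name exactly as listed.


Token: 'idx'
Checking categories:
  identifier: YES
  integer_literal: no
  operator: no
  keyword: no
  delimiter: no
Category: identifier

identifier


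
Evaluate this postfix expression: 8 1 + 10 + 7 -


Processing tokens left to right:
Push 8, Push 1
Pop 8 and 1, compute 8 + 1 = 9, push 9
Push 10
Pop 9 and 10, compute 9 + 10 = 19, push 19
Push 7
Pop 19 and 7, compute 19 - 7 = 12, push 12
Stack result: 12

12


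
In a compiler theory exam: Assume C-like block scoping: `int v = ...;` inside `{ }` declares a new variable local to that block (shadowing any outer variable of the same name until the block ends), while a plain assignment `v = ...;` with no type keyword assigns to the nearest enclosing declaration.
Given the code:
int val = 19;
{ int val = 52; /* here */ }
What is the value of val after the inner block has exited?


Analyzing scoping rules:
Outer scope: declares val = 19
Inner block: 'int val = 52;' declares a NEW val that shadows the outer one
When the block exits the inner val goes out of scope; the outer val was never modified -> 19
Result: 19

19


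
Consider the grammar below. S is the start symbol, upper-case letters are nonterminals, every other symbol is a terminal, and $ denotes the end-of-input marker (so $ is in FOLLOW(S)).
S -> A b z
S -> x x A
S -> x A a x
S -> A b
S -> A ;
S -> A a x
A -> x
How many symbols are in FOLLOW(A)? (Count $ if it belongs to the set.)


S is the start symbol and does not occur in any rule body, so FOLLOW(S) = {$}.
Examining every occurrence of A in a rule body:
  S -> A b z : A is followed by terminal 'b' -> add 'b'
  S -> x x A : A is at the right end -> add FOLLOW(S) = {$}
  S -> x A a x : A is followed by terminal 'a' -> add 'a'
  S -> A b : A is followed by terminal 'b' -> add 'b' (already in the set)
  S -> A ; : A is followed by terminal ';' -> add ';'
  S -> A a x : A is followed by terminal 'a' -> add 'a' (already in the set)
  A -> x : A does not occur in the body -> contributes nothing
FOLLOW(A) = {;, a, b, $}
Count: 4

4


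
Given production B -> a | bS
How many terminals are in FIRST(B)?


Production: B -> a | bS
Examining each alternative for leading terminals:
  B -> a : first terminal = 'a'
  B -> bS : first terminal = 'b'
FIRST(B) = {a, b}
Count: 2

2


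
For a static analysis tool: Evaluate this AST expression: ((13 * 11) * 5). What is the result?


Expression: ((13 * 11) * 5)
Evaluating step by step:
  13 * 11 = 143
  143 * 5 = 715
Result: 715

715


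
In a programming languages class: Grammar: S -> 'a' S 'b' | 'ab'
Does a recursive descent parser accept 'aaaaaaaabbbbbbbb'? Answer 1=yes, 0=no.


Grammar accepts strings of the form a^n b^n (n >= 1)
Word: 'aaaaaaaabbbbbbbb'
Counting: 8 a's and 8 b's
Check: 8 == 8? Yes
Derivation (S -> aSb applied 7 time(s), then S -> ab): S => aSb => aaSbb => aaaSbbb => aaaaSbbbb => aaaaaSbbbbb => aaaaaaSbbbbbb => aaaaaaaSbbbbbbb => aaaaaaaabbbbbbbb
Accepted

1


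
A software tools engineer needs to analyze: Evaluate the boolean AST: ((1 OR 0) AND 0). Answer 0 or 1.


Step 1: Evaluate inner node
  1 OR 0 = 1
Step 2: Evaluate root node
  1 AND 0 = 0

0


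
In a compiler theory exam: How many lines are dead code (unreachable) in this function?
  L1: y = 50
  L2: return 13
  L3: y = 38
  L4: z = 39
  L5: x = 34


Analyzing control flow:
  L1: reachable (before return)
  L2: reachable (return statement)
  L3: DEAD (after return at L2)
  L4: DEAD (after return at L2)
  L5: DEAD (after return at L2)
Return at L2, total lines = 5
Dead lines: L3 through L5
Count: 3

3


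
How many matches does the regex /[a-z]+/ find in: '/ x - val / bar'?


Pattern: /[a-z]+/ (identifiers)
Input: '/ x - val / bar'
Scanning for matches:
  Match 1: 'x'
  Match 2: 'val'
  Match 3: 'bar'
Total matches: 3

3


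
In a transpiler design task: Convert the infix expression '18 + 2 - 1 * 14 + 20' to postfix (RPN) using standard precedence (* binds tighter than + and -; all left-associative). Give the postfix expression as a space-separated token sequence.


Applying the shunting-yard algorithm:
  Operand 18 -> output
  Push '+' onto operator stack -> op-stack: [+]
  Operand 2 -> output
  See '-' (prec 1); top '+' (prec 1) >= it -> pop '+' to output
  Push '-' onto operator stack -> op-stack: [-]
  Operand 1 -> output
  Push '*' onto operator stack -> op-stack: [-, *]
  Operand 14 -> output
  See '+' (prec 1); top '*' (prec 2) >= it -> pop '*' to output
  See '+' (prec 1); top '-' (prec 1) >= it -> pop '-' to output
  Push '+' onto operator stack -> op-stack: [+]
  Operand 20 -> output
  End of input: pop '+' to output
Postfix result: 18 2 + 1 14 * - 20 +

18 2 + 1 14 * - 20 +


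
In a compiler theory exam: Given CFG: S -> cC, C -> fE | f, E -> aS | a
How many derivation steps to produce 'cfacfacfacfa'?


Grammar: S -> cC, C -> fE | f, E -> aS | a
Deriving 'cfacfacfacfa':
Step 1: S -> cC => cC
Step 2: C -> fE => cfE
Step 3: E -> aS => cfaS
Step 4: S -> cC => cfacC
Step 5: C -> fE => cfacfE
Step 6: E -> aS => cfacfaS
Step 7: S -> cC => cfacfacC
Step 8: C -> fE => cfacfacfE
Step 9: E -> aS => cfacfacfaS
Step 10: S -> cC => cfacfacfacC
Step 11: C -> fE => cfacfacfacfE
Step 12: E -> a => cfacfacfacfa
Total derivation steps: 12

12


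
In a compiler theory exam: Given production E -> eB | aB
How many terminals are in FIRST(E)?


Production: E -> eB | aB
Examining each alternative for leading terminals:
  E -> eB : first terminal = 'e'
  E -> aB : first terminal = 'a'
FIRST(E) = {a, e}
Count: 2

2


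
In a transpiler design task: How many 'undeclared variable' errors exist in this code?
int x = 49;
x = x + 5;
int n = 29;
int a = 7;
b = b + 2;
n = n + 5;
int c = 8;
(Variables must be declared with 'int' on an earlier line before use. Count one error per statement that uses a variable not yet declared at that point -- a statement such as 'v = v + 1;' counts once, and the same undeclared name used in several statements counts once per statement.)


Scanning code line by line:
  Line 1: declare 'x' -> declared = ['x']
  Line 2: use 'x' -> OK (declared)
  Line 3: declare 'n' -> declared = ['n', 'x']
  Line 4: declare 'a' -> declared = ['a', 'n', 'x']
  Line 5: use 'b' -> ERROR (undeclared)
  Line 6: use 'n' -> OK (declared)
  Line 7: declare 'c' -> declared = ['a', 'c', 'n', 'x']
Total undeclared variable errors: 1

1


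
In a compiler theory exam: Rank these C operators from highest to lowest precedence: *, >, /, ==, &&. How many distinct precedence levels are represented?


Looking up precedence for each operator:
  * -> precedence 6
  > -> precedence 4
  / -> precedence 6
  == -> precedence 3
  && -> precedence 2
Sorted highest to lowest: *, /, >, ==, &&
Distinct precedence values: [6, 4, 3, 2]
Number of distinct levels: 4

4


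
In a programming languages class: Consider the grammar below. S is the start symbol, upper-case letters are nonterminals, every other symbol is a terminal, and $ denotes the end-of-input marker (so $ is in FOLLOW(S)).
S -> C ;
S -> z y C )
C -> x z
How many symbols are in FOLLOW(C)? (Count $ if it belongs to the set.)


S is the start symbol and does not occur in any rule body, so FOLLOW(S) = {$}.
Examining every occurrence of C in a rule body:
  S -> C ; : C is followed by terminal ';' -> add ';'
  S -> z y C ) : C is followed by terminal ')' -> add ')'
  C -> x z : C does not occur in the body -> contributes nothing
FOLLOW(C) = {), ;}
Count: 2

2


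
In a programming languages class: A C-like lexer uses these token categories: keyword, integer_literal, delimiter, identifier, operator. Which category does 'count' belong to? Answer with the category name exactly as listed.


Token: 'count'
Checking categories:
  identifier: YES
  integer_literal: no
  operator: no
  keyword: no
  delimiter: no
Category: identifier

identifier


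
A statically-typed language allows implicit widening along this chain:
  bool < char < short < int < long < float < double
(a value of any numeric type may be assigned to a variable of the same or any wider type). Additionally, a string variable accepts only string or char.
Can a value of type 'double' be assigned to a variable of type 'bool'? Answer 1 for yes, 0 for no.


Target variable type: bool
Source value type: double
Numeric ranks: double=6, bool=0
Widening allowed iff rank(source) <= rank(target): 6 <= 0? No
Result: 0

0


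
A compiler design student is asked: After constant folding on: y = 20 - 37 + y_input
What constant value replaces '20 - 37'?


Identifying constant sub-expression:
  Original: y = 20 - 37 + y_input
  20 and 37 are both compile-time constants
  Evaluating: 20 - 37 = -17
  After folding: y = -17 + y_input

-17


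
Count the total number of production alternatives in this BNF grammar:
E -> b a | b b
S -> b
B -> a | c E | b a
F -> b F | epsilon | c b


Counting alternatives per rule:
  E: 2 alternative(s)
  S: 1 alternative(s)
  B: 3 alternative(s)
  F: 3 alternative(s)
Sum: 2 + 1 + 3 + 3 = 9

9


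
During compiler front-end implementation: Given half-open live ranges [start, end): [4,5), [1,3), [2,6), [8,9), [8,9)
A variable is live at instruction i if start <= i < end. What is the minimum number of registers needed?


Live ranges:
  Var0: [4, 5)
  Var1: [1, 3)
  Var2: [2, 6)
  Var3: [8, 9)
  Var4: [8, 9)
Sweep-line events (position, delta, active):
  pos=1 start -> active=1
  pos=2 start -> active=2
  pos=3 end -> active=1
  pos=4 start -> active=2
  pos=5 end -> active=1
  pos=6 end -> active=0
  pos=8 start -> active=1
  pos=8 start -> active=2
  pos=9 end -> active=1
  pos=9 end -> active=0
Maximum simultaneous active: 2
Minimum registers needed: 2

2


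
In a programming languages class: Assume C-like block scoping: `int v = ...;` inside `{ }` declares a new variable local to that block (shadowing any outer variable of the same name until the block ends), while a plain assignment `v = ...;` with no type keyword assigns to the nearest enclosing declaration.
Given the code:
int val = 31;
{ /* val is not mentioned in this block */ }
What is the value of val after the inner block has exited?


Analyzing scoping rules:
Outer scope: declares val = 31
Inner block: val is neither redeclared nor assigned -> unchanged
After the block -> 31
Result: 31

31


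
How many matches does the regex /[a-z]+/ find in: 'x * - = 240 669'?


Pattern: /[a-z]+/ (identifiers)
Input: 'x * - = 240 669'
Scanning for matches:
  Match 1: 'x'
Total matches: 1

1


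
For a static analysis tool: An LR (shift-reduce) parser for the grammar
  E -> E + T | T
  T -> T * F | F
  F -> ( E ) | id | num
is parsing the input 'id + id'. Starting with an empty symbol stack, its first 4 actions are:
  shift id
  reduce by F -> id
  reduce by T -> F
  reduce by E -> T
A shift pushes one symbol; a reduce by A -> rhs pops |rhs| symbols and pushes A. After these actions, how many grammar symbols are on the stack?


Tracking the symbol stack through each action:
  Action 1: shift 'id' : push -> stack = [id] (size 1)
  Action 2: reduce by F -> id : pop 1, push F -> stack = [F] (size 1)
  Action 3: reduce by T -> F : pop 1, push T -> stack = [T] (size 1)
  Action 4: reduce by E -> T : pop 1, push E -> stack = [E] (size 1)
Final stack size: 1

1


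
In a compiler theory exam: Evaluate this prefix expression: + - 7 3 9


Parsing prefix expression: + - 7 3 9
Step 1: Innermost operation '- 7 3'
  7 - 3 = 4
Step 2: Outer operation '+ [4] 9'
  4 + 9 = 13

13


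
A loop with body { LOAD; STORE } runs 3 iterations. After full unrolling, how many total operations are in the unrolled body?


Loop body operations: LOAD, STORE (2 ops per iteration)
Unrolling 3 iterations:
  Iteration 1: LOAD, STORE (2 ops)
  Iteration 2: LOAD, STORE (2 ops)
  Iteration 3: LOAD, STORE (2 ops)
Total: 3 iterations * 2 ops/iter = 6 operations

6


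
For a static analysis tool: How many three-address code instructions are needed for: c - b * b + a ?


Expression: c - b * b + a
Generating three-address code (respecting * over +/- precedence):
  Instruction 1: t1 = b * b
  Instruction 2: t2 = c - t1
  Instruction 3: t3 = t2 + a
Total instructions: 3

3


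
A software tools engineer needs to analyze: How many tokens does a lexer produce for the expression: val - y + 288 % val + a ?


Scanning 'val - y + 288 % val + a'
Token 1: 'val' -> identifier
Token 2: '-' -> operator
Token 3: 'y' -> identifier
Token 4: '+' -> operator
Token 5: '288' -> integer_literal
Token 6: '%' -> operator
Token 7: 'val' -> identifier
Token 8: '+' -> operator
Token 9: 'a' -> identifier
Total tokens: 9

9


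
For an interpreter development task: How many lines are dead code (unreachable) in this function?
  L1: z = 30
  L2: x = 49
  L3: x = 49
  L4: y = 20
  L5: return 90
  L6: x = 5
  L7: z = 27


Analyzing control flow:
  L1: reachable (before return)
  L2: reachable (before return)
  L3: reachable (before return)
  L4: reachable (before return)
  L5: reachable (return statement)
  L6: DEAD (after return at L5)
  L7: DEAD (after return at L5)
Return at L5, total lines = 7
Dead lines: L6 through L7
Count: 2

2


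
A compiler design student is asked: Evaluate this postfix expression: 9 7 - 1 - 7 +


Processing tokens left to right:
Push 9, Push 7
Pop 9 and 7, compute 9 - 7 = 2, push 2
Push 1
Pop 2 and 1, compute 2 - 1 = 1, push 1
Push 7
Pop 1 and 7, compute 1 + 7 = 8, push 8
Stack result: 8

8


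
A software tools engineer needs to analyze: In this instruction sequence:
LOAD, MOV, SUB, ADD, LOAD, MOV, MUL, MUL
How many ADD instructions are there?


Scanning instruction sequence for ADD:
  Position 1: LOAD
  Position 2: MOV
  Position 3: SUB
  Position 4: ADD <- MATCH
  Position 5: LOAD
  Position 6: MOV
  Position 7: MUL
  Position 8: MUL
Matches at positions: [4]
Total ADD count: 1

1


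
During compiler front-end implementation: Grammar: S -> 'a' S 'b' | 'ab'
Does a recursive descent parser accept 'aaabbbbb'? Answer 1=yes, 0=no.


Grammar accepts strings of the form a^n b^n (n >= 1)
Word: 'aaabbbbb'
Counting: 3 a's and 5 b's
Check: 3 == 5? No
Mismatch: a-count != b-count
Rejected

0


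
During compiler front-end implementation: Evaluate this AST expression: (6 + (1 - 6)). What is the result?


Expression: (6 + (1 - 6))
Evaluating step by step:
  1 - 6 = -5
  6 + -5 = 1
Result: 1

1


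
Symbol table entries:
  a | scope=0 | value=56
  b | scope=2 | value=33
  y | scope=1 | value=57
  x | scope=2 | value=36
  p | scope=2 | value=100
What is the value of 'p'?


Searching symbol table for 'p':
  a | scope=0 | value=56
  b | scope=2 | value=33
  y | scope=1 | value=57
  x | scope=2 | value=36
  p | scope=2 | value=100 <- MATCH
Found 'p' at scope 2 with value 100

100


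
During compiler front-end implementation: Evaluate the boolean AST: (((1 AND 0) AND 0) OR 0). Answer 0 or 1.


Step 1: Evaluate inner node
  1 AND 0 = 0
Step 2: Evaluate next node
  0 AND 0 = 0
Step 3: Evaluate root node
  0 OR 0 = 0

0


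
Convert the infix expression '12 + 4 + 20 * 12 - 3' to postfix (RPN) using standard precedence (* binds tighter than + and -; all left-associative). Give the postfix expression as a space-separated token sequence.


Applying the shunting-yard algorithm:
  Operand 12 -> output
  Push '+' onto operator stack -> op-stack: [+]
  Operand 4 -> output
  See '+' (prec 1); top '+' (prec 1) >= it -> pop '+' to output
  Push '+' onto operator stack -> op-stack: [+]
  Operand 20 -> output
  Push '*' onto operator stack -> op-stack: [+, *]
  Operand 12 -> output
  See '-' (prec 1); top '*' (prec 2) >= it -> pop '*' to output
  See '-' (prec 1); top '+' (prec 1) >= it -> pop '+' to output
  Push '-' onto operator stack -> op-stack: [-]
  Operand 3 -> output
  End of input: pop '-' to output
Postfix result: 12 4 + 20 12 * + 3 -

12 4 + 20 12 * + 3 -


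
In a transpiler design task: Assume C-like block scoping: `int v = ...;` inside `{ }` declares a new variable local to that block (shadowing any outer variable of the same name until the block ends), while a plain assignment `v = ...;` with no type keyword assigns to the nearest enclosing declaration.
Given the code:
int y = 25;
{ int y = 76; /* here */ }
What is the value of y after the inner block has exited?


Analyzing scoping rules:
Outer scope: declares y = 25
Inner block: 'int y = 76;' declares a NEW y that shadows the outer one
When the block exits the inner y goes out of scope; the outer y was never modified -> 25
Result: 25

25


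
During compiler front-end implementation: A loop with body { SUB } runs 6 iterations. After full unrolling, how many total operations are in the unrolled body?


Loop body operations: SUB (1 op per iteration)
Unrolling 6 iterations:
  Iteration 1: SUB (1 ops)
  Iteration 2: SUB (1 ops)
  Iteration 3: SUB (1 ops)
  Iteration 4: SUB (1 ops)
  Iteration 5: SUB (1 ops)
  Iteration 6: SUB (1 ops)
Total: 6 iterations * 1 ops/iter = 6 operations

6


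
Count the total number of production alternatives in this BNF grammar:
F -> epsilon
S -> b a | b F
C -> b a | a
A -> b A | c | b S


Counting alternatives per rule:
  F: 1 alternative(s)
  S: 2 alternative(s)
  C: 2 alternative(s)
  A: 3 alternative(s)
Sum: 1 + 2 + 2 + 3 = 8

8


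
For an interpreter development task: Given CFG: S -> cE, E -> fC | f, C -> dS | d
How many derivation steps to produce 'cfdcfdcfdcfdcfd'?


Grammar: S -> cE, E -> fC | f, C -> dS | d
Deriving 'cfdcfdcfdcfdcfd':
Step 1: S -> cE => cE
Step 2: E -> fC => cfC
Step 3: C -> dS => cfdS
Step 4: S -> cE => cfdcE
Step 5: E -> fC => cfdcfC
Step 6: C -> dS => cfdcfdS
Step 7: S -> cE => cfdcfdcE
Step 8: E -> fC => cfdcfdcfC
Step 9: C -> dS => cfdcfdcfdS
Step 10: S -> cE => cfdcfdcfdcE
Step 11: E -> fC => cfdcfdcfdcfC
Step 12: C -> dS => cfdcfdcfdcfdS
Step 13: S -> cE => cfdcfdcfdcfdcE
Step 14: E -> fC => cfdcfdcfdcfdcfC
Step 15: C -> d => cfdcfdcfdcfdcfd
Total derivation steps: 15

15


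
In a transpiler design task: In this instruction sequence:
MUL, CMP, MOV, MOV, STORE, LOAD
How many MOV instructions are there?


Scanning instruction sequence for MOV:
  Position 1: MUL
  Position 2: CMP
  Position 3: MOV <- MATCH
  Position 4: MOV <- MATCH
  Position 5: STORE
  Position 6: LOAD
Matches at positions: [3, 4]
Total MOV count: 2

2


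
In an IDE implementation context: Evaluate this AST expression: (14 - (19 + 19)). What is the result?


Expression: (14 - (19 + 19))
Evaluating step by step:
  19 + 19 = 38
  14 - 38 = -24
Result: -24

-24


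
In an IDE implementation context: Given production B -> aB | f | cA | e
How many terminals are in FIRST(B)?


Production: B -> aB | f | cA | e
Examining each alternative for leading terminals:
  B -> aB : first terminal = 'a'
  B -> f : first terminal = 'f'
  B -> cA : first terminal = 'c'
  B -> e : first terminal = 'e'
FIRST(B) = {a, c, e, f}
Count: 4

4


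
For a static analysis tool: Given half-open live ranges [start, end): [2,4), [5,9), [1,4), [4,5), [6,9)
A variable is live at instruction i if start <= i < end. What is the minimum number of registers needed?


Live ranges:
  Var0: [2, 4)
  Var1: [5, 9)
  Var2: [1, 4)
  Var3: [4, 5)
  Var4: [6, 9)
Sweep-line events (position, delta, active):
  pos=1 start -> active=1
  pos=2 start -> active=2
  pos=4 end -> active=1
  pos=4 end -> active=0
  pos=4 start -> active=1
  pos=5 end -> active=0
  pos=5 start -> active=1
  pos=6 start -> active=2
  pos=9 end -> active=1
  pos=9 end -> active=0
Maximum simultaneous active: 2
Minimum registers needed: 2

2


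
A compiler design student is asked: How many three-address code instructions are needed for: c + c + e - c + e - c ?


Expression: c + c + e - c + e - c
Generating three-address code (respecting * over +/- precedence):
  Instruction 1: t1 = c + c
  Instruction 2: t2 = t1 + e
  Instruction 3: t3 = t2 - c
  Instruction 4: t4 = t3 + e
  Instruction 5: t5 = t4 - c
Total instructions: 5

5


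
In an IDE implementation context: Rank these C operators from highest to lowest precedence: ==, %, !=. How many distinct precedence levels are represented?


Looking up precedence for each operator:
  == -> precedence 3
  % -> precedence 6
  != -> precedence 3
Sorted highest to lowest: %, ==, !=
Distinct precedence values: [6, 3]
Number of distinct levels: 2

2


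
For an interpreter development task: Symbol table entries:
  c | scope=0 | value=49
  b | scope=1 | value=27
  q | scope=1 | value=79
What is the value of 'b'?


Searching symbol table for 'b':
  c | scope=0 | value=49
  b | scope=1 | value=27 <- MATCH
  q | scope=1 | value=79
Found 'b' at scope 1 with value 27

27


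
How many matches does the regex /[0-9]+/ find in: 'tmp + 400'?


Pattern: /[0-9]+/ (int literals)
Input: 'tmp + 400'
Scanning for matches:
  Match 1: '400'
Total matches: 1

1


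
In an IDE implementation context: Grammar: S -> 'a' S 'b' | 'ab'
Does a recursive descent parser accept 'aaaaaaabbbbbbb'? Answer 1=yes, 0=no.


Grammar accepts strings of the form a^n b^n (n >= 1)
Word: 'aaaaaaabbbbbbb'
Counting: 7 a's and 7 b's
Check: 7 == 7? Yes
Derivation (S -> aSb applied 6 time(s), then S -> ab): S => aSb => aaSbb => aaaSbbb => aaaaSbbbb => aaaaaSbbbbb => aaaaaaSbbbbbb => aaaaaaabbbbbbb
Accepted

1


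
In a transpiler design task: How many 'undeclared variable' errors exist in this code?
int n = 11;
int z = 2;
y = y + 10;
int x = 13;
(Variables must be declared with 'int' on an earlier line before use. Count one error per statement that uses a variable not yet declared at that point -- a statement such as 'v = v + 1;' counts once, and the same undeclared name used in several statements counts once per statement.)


Scanning code line by line:
  Line 1: declare 'n' -> declared = ['n']
  Line 2: declare 'z' -> declared = ['n', 'z']
  Line 3: use 'y' -> ERROR (undeclared)
  Line 4: declare 'x' -> declared = ['n', 'x', 'z']
Total undeclared variable errors: 1

1
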